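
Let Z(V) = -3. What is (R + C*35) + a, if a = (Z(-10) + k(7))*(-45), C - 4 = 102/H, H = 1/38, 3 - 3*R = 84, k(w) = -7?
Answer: 136223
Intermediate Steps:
R = -27 (R = 1 - ⅓*84 = 1 - 28 = -27)
H = 1/38 ≈ 0.026316
C = 3880 (C = 4 + 102/(1/38) = 4 + 102*38 = 4 + 3876 = 3880)
a = 450 (a = (-3 - 7)*(-45) = -10*(-45) = 450)
(R + C*35) + a = (-27 + 3880*35) + 450 = (-27 + 135800) + 450 = 135773 + 450 = 136223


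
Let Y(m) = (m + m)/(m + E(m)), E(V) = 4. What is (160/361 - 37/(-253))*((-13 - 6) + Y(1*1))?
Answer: -5006841/456665 ≈ -10.964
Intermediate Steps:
Y(m) = 2*m/(4 + m) (Y(m) = (m + m)/(m + 4) = (2*m)/(4 + m) = 2*m/(4 + m))
(160/361 - 37/(-253))*((-13 - 6) + Y(1*1)) = (160/361 - 37/(-253))*((-13 - 6) + 2*(1*1)/(4 + 1*1)) = (160*(1/361) - 37*(-1/253))*(-19 + 2*1/(4 + 1)) = (160/361 + 37/253)*(-19 + 2*1/5) = 53837*(-19 + 2*1*(⅕))/91333 = 53837*(-19 + ⅖)/91333 = (53837/91333)*(-93/5) = -5006841/456665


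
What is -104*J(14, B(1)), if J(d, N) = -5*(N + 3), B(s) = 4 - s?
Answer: 3120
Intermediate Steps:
J(d, N) = -15 - 5*N (J(d, N) = -5*(3 + N) = -15 - 5*N)
-104*J(14, B(1)) = -104*(-15 - 5*(4 - 1*1)) = -104*(-15 - 5*(4 - 1)) = -104*(-15 - 5*3) = -104*(-15 - 15) = -104*(-30) = 3120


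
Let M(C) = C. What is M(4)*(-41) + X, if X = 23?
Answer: -141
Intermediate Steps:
M(4)*(-41) + X = 4*(-41) + 23 = -164 + 23 = -141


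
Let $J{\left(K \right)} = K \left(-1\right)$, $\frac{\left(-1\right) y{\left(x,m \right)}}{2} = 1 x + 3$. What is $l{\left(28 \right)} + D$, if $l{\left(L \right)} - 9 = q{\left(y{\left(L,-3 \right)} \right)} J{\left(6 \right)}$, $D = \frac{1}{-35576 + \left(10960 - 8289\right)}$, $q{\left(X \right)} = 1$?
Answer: $\frac{98714}{32905} \approx 3.0$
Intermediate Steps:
$y{\left(x,m \right)} = -6 - 2 x$ ($y{\left(x,m \right)} = - 2 \left(1 x + 3\right) = - 2 \left(x + 3\right) = - 2 \left(3 + x\right) = -6 - 2 x$)
$J{\left(K \right)} = - K$
$D = - \frac{1}{32905}$ ($D = \frac{1}{-35576 + 2671} = \frac{1}{-32905} = - \frac{1}{32905} \approx -3.0391 \cdot 10^{-5}$)
$l{\left(L \right)} = 3$ ($l{\left(L \right)} = 9 + 1 \left(\left(-1\right) 6\right) = 9 + 1 \left(-6\right) = 9 - 6 = 3$)
$l{\left(28 \right)} + D = 3 - \frac{1}{32905} = \frac{98714}{32905}$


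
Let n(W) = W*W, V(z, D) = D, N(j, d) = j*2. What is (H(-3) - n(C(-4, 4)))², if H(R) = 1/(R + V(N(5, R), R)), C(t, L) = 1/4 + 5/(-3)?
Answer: 97969/20736 ≈ 4.7246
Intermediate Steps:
N(j, d) = 2*j
C(t, L) = -17/12 (C(t, L) = 1*(¼) + 5*(-⅓) = ¼ - 5/3 = -17/12)
H(R) = 1/(2*R) (H(R) = 1/(R + R) = 1/(2*R))
n(W) = W²
(H(-3) - n(C(-4, 4)))² = ((½)/(-3) - (-17/12)²)² = ((½)*(-⅓) - 1*289/144)² = (-⅙ - 289/144)² = (-313/144)² = 97969/20736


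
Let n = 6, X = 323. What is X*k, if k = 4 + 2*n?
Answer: 5168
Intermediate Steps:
k = 16 (k = 4 + 2*6 = 4 + 12 = 16)
X*k = 323*16 = 5168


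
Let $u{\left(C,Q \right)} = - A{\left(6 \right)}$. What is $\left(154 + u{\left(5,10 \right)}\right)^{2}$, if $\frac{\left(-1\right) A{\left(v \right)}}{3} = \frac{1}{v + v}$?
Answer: $\frac{380689}{16} \approx 23793.0$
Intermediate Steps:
$A{\left(v \right)} = - \frac{3}{2 v}$ ($A{\left(v \right)} = - \frac{3}{v + v} = - \frac{3}{2 v}$)
$u{\left(C,Q \right)} = \frac{1}{4}$ ($u{\left(C,Q \right)} = - \frac{-3}{2 \cdot 6} = \left(-1\right) \left(- \frac{1}{4}\right) = \frac{1}{4}$)
$\left(154 + u{\left(5,10 \right)}\right)^{2} = \left(154 + \frac{1}{4}\right)^{2} = \left(\frac{617}{4}\right)^{2} = \frac{380689}{16}$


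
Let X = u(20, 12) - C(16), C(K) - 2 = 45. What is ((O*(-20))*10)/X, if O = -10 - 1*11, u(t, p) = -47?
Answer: -2100/47 ≈ -44.681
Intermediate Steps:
C(K) = 47 (C(K) = 2 + 45 = 47)
O = -21 (O = -10 - 11 = -21)
X = -94 (X = -47 - 1*47 = -47 - 47 = -94)
((O*(-20))*10)/X = (-21*(-20)*10)/(-94) = (420*10)*(-1/94) = 4200*(-1/94) = -2100/47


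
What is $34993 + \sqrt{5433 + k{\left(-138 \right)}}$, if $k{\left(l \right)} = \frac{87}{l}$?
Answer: $34993 + \frac{\sqrt{11494894}}{46} \approx 35067.0$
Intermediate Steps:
$34993 + \sqrt{5433 + k{\left(-138 \right)}} = 34993 + \sqrt{5433 + \frac{87}{-138}} = 34993 + \sqrt{5433 + 87 \left(- \frac{1}{138}\right)} = 34993 + \sqrt{5433 - \frac{29}{46}} = 34993 + \sqrt{\frac{249889}{46}} = 34993 + \frac{\sqrt{11494894}}{46}$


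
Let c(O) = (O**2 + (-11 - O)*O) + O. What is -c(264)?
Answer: 2640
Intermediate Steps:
c(O) = O + O**2 + O*(-11 - O) (c(O) = (O**2 + O*(-11 - O)) + O = O + O**2 + O*(-11 - O))
-c(264) = -(-10)*264 = -1*(-2640) = 2640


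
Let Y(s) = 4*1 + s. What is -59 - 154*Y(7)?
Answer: -1753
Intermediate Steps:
Y(s) = 4 + s
-59 - 154*Y(7) = -59 - 154*(4 + 7) = -59 - 154*11 = -59 - 1694 = -1753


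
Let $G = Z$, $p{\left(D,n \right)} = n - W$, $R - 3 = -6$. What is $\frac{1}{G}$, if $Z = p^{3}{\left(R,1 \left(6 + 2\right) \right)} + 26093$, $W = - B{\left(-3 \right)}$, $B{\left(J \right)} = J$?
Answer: $\frac{1}{26218} \approx 3.8142 \cdot 10^{-5}$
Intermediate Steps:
$W = 3$ ($W = \left(-1\right) \left(-3\right) = 3$)
$R = -3$ ($R = 3 - 6 = -3$)
$p{\left(D,n \right)} = -3 + n$ ($p{\left(D,n \right)} = n - 3 = -3 + n$)
$Z = 26218$ ($Z = \left(-3 + 1 \left(6 + 2\right)\right)^{3} + 26093 = \left(-3 + 1 \cdot 8\right)^{3} + 26093 = \left(-3 + 8\right)^{3} + 26093 = 5^{3} + 26093 = 125 + 26093 = 26218$)
$G = 26218$
$\frac{1}{G} = \frac{1}{26218}$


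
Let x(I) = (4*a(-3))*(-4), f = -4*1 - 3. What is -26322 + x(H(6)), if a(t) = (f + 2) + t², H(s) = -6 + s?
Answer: -26386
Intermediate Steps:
f = -7 (f = -4 - 3 = -7)
a(t) = -5 + t² (a(t) = (-7 + 2) + t² = -5 + t²)
x(I) = -64 (x(I) = (4*(-5 + (-3)²))*(-4) = (4*(-5 + 9))*(-4) = (4*4)*(-4) = 16*(-4) = -64)
-26322 + x(H(6)) = -26322 - 64 = -26386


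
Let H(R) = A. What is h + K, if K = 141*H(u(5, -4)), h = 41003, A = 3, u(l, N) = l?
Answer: 41426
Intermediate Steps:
H(R) = 3
K = 423 (K = 141*3 = 423)
h + K = 41003 + 423 = 41426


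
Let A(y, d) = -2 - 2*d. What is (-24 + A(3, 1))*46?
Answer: -1288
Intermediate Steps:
(-24 + A(3, 1))*46 = (-24 + (-2 - 2*1))*46 = (-24 + (-2 - 2))*46 = (-24 - 4)*46 = -28*46 = -1288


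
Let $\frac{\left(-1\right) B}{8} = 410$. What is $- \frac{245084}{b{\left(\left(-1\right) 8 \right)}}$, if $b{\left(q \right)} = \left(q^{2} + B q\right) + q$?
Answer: $- \frac{61271}{6574} \approx -9.3202$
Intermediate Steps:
$B = -3280$ ($B = \left(-8\right) 410 = -3280$)
$b{\left(q \right)} = q^{2} - 3279 q$ ($b{\left(q \right)} = \left(q^{2} - 3280 q\right) + q = q^{2} - 3279 q$)
$- \frac{245084}{b{\left(\left(-1\right) 8 \right)}} = - \frac{245084}{\left(-1\right) 8 \left(-3279 - 8\right)} = - \frac{245084}{\left(-8\right) \left(-3279 - 8\right)} = - \frac{245084}{\left(-8\right) \left(-3287\right)} = - \frac{245084}{26296} = \left(-245084\right) \frac{1}{26296} = - \frac{61271}{6574}$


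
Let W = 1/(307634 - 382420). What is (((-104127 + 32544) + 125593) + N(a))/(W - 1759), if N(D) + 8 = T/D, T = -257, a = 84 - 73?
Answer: -8881061858/289406865 ≈ -30.687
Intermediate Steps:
a = 11
N(D) = -8 - 257/D
W = -1/74786 (W = 1/(-74786) = -1/74786 ≈ -1.3371e-5)
(((-104127 + 32544) + 125593) + N(a))/(W - 1759) = (((-104127 + 32544) + 125593) + (-8 - 257/11))/(-1/74786 - 1759) = ((-71583 + 125593) + (-8 - 257*1/11))/(-131548575/74786) = (54010 + (-8 - 257/11))*(-74786/131548575) = (54010 - 345/11)*(-74786/131548575) = (593765/11)*(-74786/131548575) = -8881061858/289406865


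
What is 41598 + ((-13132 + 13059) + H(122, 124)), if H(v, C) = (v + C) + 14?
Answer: 41785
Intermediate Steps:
H(v, C) = 14 + C + v (H(v, C) = (C + v) + 14 = 14 + C + v)
41598 + ((-13132 + 13059) + H(122, 124)) = 41598 + ((-13132 + 13059) + (14 + 124 + 122)) = 41598 + (-73 + 260) = 41598 + 187 = 41785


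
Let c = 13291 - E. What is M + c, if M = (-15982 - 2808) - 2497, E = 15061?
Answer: -23057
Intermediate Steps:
M = -21287 (M = -18790 - 2497 = -21287)
c = -1770 (c = 13291 - 1*15061 = 13291 - 15061 = -1770)
M + c = -21287 - 1770 = -23057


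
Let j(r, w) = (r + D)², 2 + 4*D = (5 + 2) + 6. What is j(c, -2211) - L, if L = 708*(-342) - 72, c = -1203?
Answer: 26924929/16 ≈ 1.6828e+6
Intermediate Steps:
D = 11/4 (D = -½ + ((5 + 2) + 6)/4 = -½ + (7 + 6)/4 = -½ + (¼)*13 = -½ + 13/4 = 11/4 ≈ 2.7500)
j(r, w) = (11/4 + r)² (j(r, w) = (r + 11/4)² = (11/4 + r)²)
L = -242208 (L = -242136 - 72 = -242208)
j(c, -2211) - L = (11 + 4*(-1203))²/16 - 1*(-242208) = (11 - 4812)²/16 + 242208 = (1/16)*(-4801)² + 242208 = (1/16)*23049601 + 242208 = 23049601/16 + 242208 = 26924929/16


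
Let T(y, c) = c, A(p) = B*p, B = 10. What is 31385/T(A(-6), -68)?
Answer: -31385/68 ≈ -461.54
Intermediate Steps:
A(p) = 10*p
31385/T(A(-6), -68) = 31385/(-68) = 31385*(-1/68) = -31385/68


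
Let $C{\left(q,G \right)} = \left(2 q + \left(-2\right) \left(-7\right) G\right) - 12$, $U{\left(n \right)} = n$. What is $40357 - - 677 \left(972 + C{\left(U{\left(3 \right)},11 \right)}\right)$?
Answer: $798597$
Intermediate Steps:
$C{\left(q,G \right)} = -12 + 2 q + 14 G$ ($C{\left(q,G \right)} = \left(2 q + 14 G\right) - 12 = -12 + 2 q + 14 G$)
$40357 - - 677 \left(972 + C{\left(U{\left(3 \right)},11 \right)}\right) = 40357 - - 677 \left(972 + \left(-12 + 2 \cdot 3 + 14 \cdot 11\right)\right) = 40357 - - 677 \left(972 + \left(-12 + 6 + 154\right)\right) = 40357 - - 677 \left(972 + 148\right) = 40357 - \left(-677\right) 1120 = 40357 - -758240 = 40357 + 758240 = 798597$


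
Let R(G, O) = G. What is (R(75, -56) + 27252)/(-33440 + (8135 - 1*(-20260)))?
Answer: -27327/5045 ≈ -5.4166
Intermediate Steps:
(R(75, -56) + 27252)/(-33440 + (8135 - 1*(-20260))) = (75 + 27252)/(-33440 + (8135 - 1*(-20260))) = 27327/(-33440 + (8135 + 20260)) = 27327/(-33440 + 28395) = 27327/(-5045) = 27327*(-1/5045) = -27327/5045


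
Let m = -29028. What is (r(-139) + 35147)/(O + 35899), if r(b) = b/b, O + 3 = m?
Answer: 87/17 ≈ 5.1176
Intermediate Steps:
O = -29031 (O = -3 - 29028 = -29031)
r(b) = 1
(r(-139) + 35147)/(O + 35899) = (1 + 35147)/(-29031 + 35899) = 35148/6868 = 35148*(1/6868) = 87/17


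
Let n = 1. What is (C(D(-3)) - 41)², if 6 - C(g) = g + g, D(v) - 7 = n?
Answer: 2601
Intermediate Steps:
D(v) = 8 (D(v) = 7 + 1 = 8)
C(g) = 6 - 2*g (C(g) = 6 - (g + g) = 6 - 2*g)
(C(D(-3)) - 41)² = ((6 - 2*8) - 41)² = ((6 - 16) - 41)² = (-10 - 41)² = (-51)² = 2601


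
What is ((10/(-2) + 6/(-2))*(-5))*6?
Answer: 240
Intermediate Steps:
((10/(-2) + 6/(-2))*(-5))*6 = ((10*(-½) + 6*(-½))*(-5))*6 = ((-5 - 3)*(-5))*6 = -8*(-5)*6 = 40*6 = 240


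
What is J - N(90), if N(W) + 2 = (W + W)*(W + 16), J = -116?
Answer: -19194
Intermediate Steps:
N(W) = -2 + 2*W*(16 + W) (N(W) = -2 + (W + W)*(W + 16) = -2 + (2*W)*(16 + W) = -2 + 2*W*(16 + W))
J - N(90) = -116 - (-2 + 2*90**2 + 32*90) = -116 - (-2 + 2*8100 + 2880) = -116 - (-2 + 16200 + 2880) = -116 - 1*19078 = -116 - 19078 = -19194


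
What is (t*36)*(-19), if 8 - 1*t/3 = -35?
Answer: -88236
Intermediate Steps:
t = 129 (t = 24 - 3*(-35) = 24 + 105 = 129)
(t*36)*(-19) = (129*36)*(-19) = 4644*(-19) = -88236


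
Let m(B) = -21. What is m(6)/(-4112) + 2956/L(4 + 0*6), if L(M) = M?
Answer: 3038789/4112 ≈ 739.00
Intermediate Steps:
m(6)/(-4112) + 2956/L(4 + 0*6) = -21/(-4112) + 2956/(4 + 0*6) = -21*(-1/4112) + 2956/(4 + 0) = 21/4112 + 2956/4 = 21/4112 + 2956*(1/4) = 21/4112 + 739 = 3038789/4112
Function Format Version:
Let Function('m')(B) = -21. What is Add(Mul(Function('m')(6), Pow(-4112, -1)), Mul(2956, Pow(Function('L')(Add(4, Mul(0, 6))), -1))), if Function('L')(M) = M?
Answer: Rational(3038789, 4112) ≈ 739.00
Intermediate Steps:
Add(Mul(Function('m')(6), Pow(-4112, -1)), Mul(2956, Pow(Function('L')(Add(4, Mul(0, 6))), -1))) = Add(Mul(-21, Pow(-4112, -1)), Mul(2956, Pow(Add(4, Mul(0, 6)), -1))) = Add(Mul(-21, Rational(-1, 4112)), Mul(2956, Pow(Add(4, 0), -1))) = Add(Rational(21, 4112), Mul(2956, Pow(4, -1))) = Add(Rational(21, 4112), Mul(2956, Rational(1, 4))) = Add(Rational(21, 4112), 739) = Rational(3038789, 4112)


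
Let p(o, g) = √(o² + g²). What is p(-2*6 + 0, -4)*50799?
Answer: 203196*√10 ≈ 6.4256e+5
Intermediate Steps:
p(o, g) = √(g² + o²)
p(-2*6 + 0, -4)*50799 = √((-4)² + (-2*6 + 0)²)*50799 = √(16 + (-12 + 0)²)*50799 = √(16 + (-12)²)*50799 = √(16 + 144)*50799 = √160*50799 = (4*√10)*50799 = 203196*√10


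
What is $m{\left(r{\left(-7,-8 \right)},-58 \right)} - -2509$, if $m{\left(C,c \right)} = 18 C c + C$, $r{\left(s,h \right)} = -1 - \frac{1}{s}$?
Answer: $3403$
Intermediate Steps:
$m{\left(C,c \right)} = C + 18 C c$ ($m{\left(C,c \right)} = 18 C c + C = C + 18 C c$)
$m{\left(r{\left(-7,-8 \right)},-58 \right)} - -2509 = \frac{-1 - -7}{-7} \left(1 + 18 \left(-58\right)\right) - -2509 = - \frac{-1 + 7}{7} \left(1 - 1044\right) + 2509 = \left(- \frac{1}{7}\right) 6 \left(-1043\right) + 2509 = \left(- \frac{6}{7}\right) \left(-1043\right) + 2509 = 894 + 2509 = 3403$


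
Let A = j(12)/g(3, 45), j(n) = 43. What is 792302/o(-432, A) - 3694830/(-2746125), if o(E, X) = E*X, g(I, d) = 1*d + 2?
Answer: -1135467781513/566800200 ≈ -2003.3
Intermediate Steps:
g(I, d) = 2 + d (g(I, d) = d + 2 = 2 + d)
A = 43/47 (A = 43/(2 + 45) = 43/47 ≈ 0.91489)
792302/o(-432, A) - 3694830/(-2746125) = 792302/((-432*43/47)) - 3694830/(-2746125) = 792302/(-18576/47) - 3694830*(-1/2746125) = 792302*(-47/18576) + 246322/183075 = -18619097/9288 + 246322/183075 = -1135467781513/566800200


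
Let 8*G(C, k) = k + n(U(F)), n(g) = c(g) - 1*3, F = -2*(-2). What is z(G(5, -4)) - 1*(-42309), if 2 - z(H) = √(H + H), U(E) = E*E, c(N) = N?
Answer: 84619/2 ≈ 42310.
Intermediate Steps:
F = 4
U(E) = E²
n(g) = -3 + g (n(g) = g - 1*3 = g - 3 = -3 + g)
G(C, k) = 13/8 + k/8 (G(C, k) = (k + (-3 + 4²))/8 = (k + (-3 + 16))/8 = (k + 13)/8 = (13 + k)/8 = 13/8 + k/8)
z(H) = 2 - √2*√H (z(H) = 2 - √(H + H) = 2 - √(2*H) = 2 - √2*√H)
z(G(5, -4)) - 1*(-42309) = (2 - √2*√(13/8 + (⅛)*(-4))) - 1*(-42309) = (2 - √2*√(13/8 - ½)) + 42309 = (2 - √2*√(9/8)) + 42309 = (2 - √2*3*√2/4) + 42309 = (2 - 3/2) + 42309 = ½ + 42309 = 84619/2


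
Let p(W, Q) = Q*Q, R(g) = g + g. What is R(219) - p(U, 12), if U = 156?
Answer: 294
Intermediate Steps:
R(g) = 2*g
p(W, Q) = Q**2
R(219) - p(U, 12) = 2*219 - 1*12**2 = 438 - 1*144 = 438 - 144 = 294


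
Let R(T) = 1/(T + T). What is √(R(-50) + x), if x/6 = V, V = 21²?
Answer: √264599/10 ≈ 51.439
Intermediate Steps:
V = 441
x = 2646 (x = 6*441 = 2646)
R(T) = 1/(2*T)
√(R(-50) + x) = √((½)/(-50) + 2646) = √((½)*(-1/50) + 2646) = √(-1/100 + 2646) = √(264599/100) = √264599/10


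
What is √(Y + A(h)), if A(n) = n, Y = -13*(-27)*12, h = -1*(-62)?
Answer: √4274 ≈ 65.376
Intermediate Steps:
h = 62
Y = 4212 (Y = 351*12 = 4212)
√(Y + A(h)) = √(4212 + 62) = √4274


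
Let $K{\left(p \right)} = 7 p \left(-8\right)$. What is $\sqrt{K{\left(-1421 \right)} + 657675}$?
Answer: $\sqrt{737251} \approx 858.63$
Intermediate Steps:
$K{\left(p \right)} = - 56 p$
$\sqrt{K{\left(-1421 \right)} + 657675} = \sqrt{\left(-56\right) \left(-1421\right) + 657675} = \sqrt{79576 + 657675} = \sqrt{737251}$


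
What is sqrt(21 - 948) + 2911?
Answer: 2911 + 3*I*sqrt(103) ≈ 2911.0 + 30.447*I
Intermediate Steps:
sqrt(21 - 948) + 2911 = sqrt(-927) + 2911 = 3*I*sqrt(103) + 2911 = 2911 + 3*I*sqrt(103)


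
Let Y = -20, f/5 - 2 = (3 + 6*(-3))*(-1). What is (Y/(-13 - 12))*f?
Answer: 68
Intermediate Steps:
f = 85 (f = 10 + 5*((3 + 6*(-3))*(-1)) = 10 + 5*((3 - 18)*(-1)) = 10 + 5*(-15*(-1)) = 10 + 5*15 = 10 + 75 = 85)
(Y/(-13 - 12))*f = -20/(-13 - 12)*85 = -20/(-25)*85 = -20*(-1/25)*85 = (⅘)*85 = 68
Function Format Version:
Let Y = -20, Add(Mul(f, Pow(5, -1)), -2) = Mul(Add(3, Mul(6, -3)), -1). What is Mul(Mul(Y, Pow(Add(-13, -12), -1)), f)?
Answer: 68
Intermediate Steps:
f = 85 (f = Add(10, Mul(5, Mul(Add(3, Mul(6, -3)), -1))) = Add(10, Mul(5, Mul(Add(3, -18), -1))) = Add(10, Mul(5, Mul(-15, -1))) = Add(10, Mul(5, 15)) = Add(10, 75) = 85)
Mul(Mul(Y, Pow(Add(-13, -12), -1)), f) = Mul(Mul(-20, Pow(Add(-13, -12), -1)), 85) = Mul(Mul(-20, Pow(-25, -1)), 85) = Mul(Mul(-20, Rational(-1, 25)), 85) = Mul(Rational(4, 5), 85) = 68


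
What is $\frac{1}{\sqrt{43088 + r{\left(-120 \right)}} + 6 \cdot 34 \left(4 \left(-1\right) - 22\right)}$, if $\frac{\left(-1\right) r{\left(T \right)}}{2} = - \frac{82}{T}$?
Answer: $- \frac{159120}{842679881} - \frac{\sqrt{38777970}}{842679881} \approx -0.00019622$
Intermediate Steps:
$r{\left(T \right)} = \frac{164}{T}$ ($r{\left(T \right)} = - 2 \left(- \frac{82}{T}\right) = \frac{164}{T}$)
$\frac{1}{\sqrt{43088 + r{\left(-120 \right)}} + 6 \cdot 34 \left(4 \left(-1\right) - 22\right)} = \frac{1}{\sqrt{43088 + \frac{164}{-120}} + 6 \cdot 34 \left(4 \left(-1\right) - 22\right)} = \frac{1}{\sqrt{43088 + 164 \left(- \frac{1}{120}\right)} + 204 \left(-4 - 22\right)} = \frac{1}{\sqrt{43088 - \frac{41}{30}} + 204 \left(-26\right)} = \frac{1}{\sqrt{\frac{1292599}{30}} - 5304} = \frac{1}{\frac{\sqrt{38777970}}{30} - 5304} = \frac{1}{-5304 + \frac{\sqrt{38777970}}{30}}$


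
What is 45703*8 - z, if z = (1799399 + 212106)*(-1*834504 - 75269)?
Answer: 1830013303989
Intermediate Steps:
z = -1830012938365 (z = 2011505*(-834504 - 75269) = 2011505*(-909773) = -1830012938365)
45703*8 - z = 45703*8 - 1*(-1830012938365) = 365624 + 1830012938365 = 1830013303989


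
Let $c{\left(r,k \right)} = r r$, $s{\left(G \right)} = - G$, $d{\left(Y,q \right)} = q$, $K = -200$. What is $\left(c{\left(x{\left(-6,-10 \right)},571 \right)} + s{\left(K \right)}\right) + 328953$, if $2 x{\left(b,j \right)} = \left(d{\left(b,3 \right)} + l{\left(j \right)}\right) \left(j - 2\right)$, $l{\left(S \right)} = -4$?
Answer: $329189$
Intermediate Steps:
$x{\left(b,j \right)} = 1 - \frac{j}{2}$ ($x{\left(b,j \right)} = \frac{\left(3 - 4\right) \left(j - 2\right)}{2} = \frac{\left(-1\right) \left(-2 + j\right)}{2} = \frac{2 - j}{2} = 1 - \frac{j}{2}$)
$c{\left(r,k \right)} = r^{2}$
$\left(c{\left(x{\left(-6,-10 \right)},571 \right)} + s{\left(K \right)}\right) + 328953 = \left(\left(1 - -5\right)^{2} - -200\right) + 328953 = \left(\left(1 + 5\right)^{2} + 200\right) + 328953 = \left(6^{2} + 200\right) + 328953 = \left(36 + 200\right) + 328953 = 236 + 328953 = 329189$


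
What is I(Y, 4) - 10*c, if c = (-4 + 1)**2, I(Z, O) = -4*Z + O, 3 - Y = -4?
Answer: -114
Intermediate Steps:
Y = 7 (Y = 3 - 1*(-4) = 3 + 4 = 7)
I(Z, O) = O - 4*Z
c = 9 (c = (-3)**2 = 9)
I(Y, 4) - 10*c = (4 - 4*7) - 10*9 = (4 - 28) - 90 = -24 - 90 = -114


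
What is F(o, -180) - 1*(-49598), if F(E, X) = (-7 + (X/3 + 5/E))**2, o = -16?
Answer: 13857017/256 ≈ 54129.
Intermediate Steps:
F(E, X) = (-7 + 5/E + X/3)**2 (F(E, X) = (-7 + (X*(1/3) + 5/E))**2 = (-7 + (X/3 + 5/E))**2 = (-7 + (5/E + X/3))**2 = (-7 + 5/E + X/3)**2)
F(o, -180) - 1*(-49598) = (1/9)*(15 - 21*(-16) - 16*(-180))**2/(-16)**2 - 1*(-49598) = (1/9)*(1/256)*(15 + 336 + 2880)**2 + 49598 = (1/9)*(1/256)*3231**2 + 49598 = (1/9)*(1/256)*10439361 + 49598 = 1159929/256 + 49598 = 13857017/256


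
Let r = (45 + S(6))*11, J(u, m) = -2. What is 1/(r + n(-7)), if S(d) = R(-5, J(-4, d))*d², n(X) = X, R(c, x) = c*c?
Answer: 1/10388 ≈ 9.6265e-5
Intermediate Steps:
R(c, x) = c²
S(d) = 25*d² (S(d) = (-5)²*d² = 25*d²)
r = 10395 (r = (45 + 25*6²)*11 = (45 + 25*36)*11 = (45 + 900)*11 = 945*11 = 10395)
1/(r + n(-7)) = 1/(10395 - 7) = 1/10388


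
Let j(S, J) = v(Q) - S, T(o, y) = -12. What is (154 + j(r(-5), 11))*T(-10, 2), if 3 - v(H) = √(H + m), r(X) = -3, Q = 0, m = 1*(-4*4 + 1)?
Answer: -1920 + 12*I*√15 ≈ -1920.0 + 46.476*I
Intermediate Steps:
m = -15 (m = 1*(-16 + 1) = 1*(-15) = -15)
v(H) = 3 - √(-15 + H) (v(H) = 3 - √(H - 15) = 3 - √(-15 + H))
j(S, J) = 3 - S - I*√15 (j(S, J) = (3 - √(-15 + 0)) - S = (3 - √(-15)) - S = (3 - I*√15) - S = 3 - S - I*√15)
(154 + j(r(-5), 11))*T(-10, 2) = (154 + (3 - 1*(-3) - I*√15))*(-12) = (154 + (3 + 3 - I*√15))*(-12) = (154 + (6 - I*√15))*(-12) = (160 - I*√15)*(-12) = -1920 + 12*I*√15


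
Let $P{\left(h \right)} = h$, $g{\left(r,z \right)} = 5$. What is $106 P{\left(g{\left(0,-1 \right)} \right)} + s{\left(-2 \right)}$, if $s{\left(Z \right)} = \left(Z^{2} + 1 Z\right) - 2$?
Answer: $530$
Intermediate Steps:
$s{\left(Z \right)} = -2 + Z + Z^{2}$ ($s{\left(Z \right)} = \left(Z^{2} + Z\right) - 2 = \left(Z + Z^{2}\right) - 2 = -2 + Z + Z^{2}$)
$106 P{\left(g{\left(0,-1 \right)} \right)} + s{\left(-2 \right)} = 106 \cdot 5 - \left(4 - 4\right) = 530 - 0 = 530 + 0 = 530$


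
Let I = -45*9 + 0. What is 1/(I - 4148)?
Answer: -1/4553 ≈ -0.00021964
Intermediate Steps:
I = -405 (I = -405 + 0 = -405)
1/(I - 4148) = 1/(-405 - 4148) = 1/(-4553) = -1/4553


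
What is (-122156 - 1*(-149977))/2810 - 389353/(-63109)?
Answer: 2849837419/177336290 ≈ 16.070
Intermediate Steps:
(-122156 - 1*(-149977))/2810 - 389353/(-63109) = (-122156 + 149977)*(1/2810) - 389353*(-1/63109) = 27821*(1/2810) + 389353/63109 = 27821/2810 + 389353/63109 = 2849837419/177336290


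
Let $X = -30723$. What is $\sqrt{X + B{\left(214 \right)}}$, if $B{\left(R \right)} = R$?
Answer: $i \sqrt{30509} \approx 174.67 i$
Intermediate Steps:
$\sqrt{X + B{\left(214 \right)}} = \sqrt{-30723 + 214} = \sqrt{-30509} = i \sqrt{30509}$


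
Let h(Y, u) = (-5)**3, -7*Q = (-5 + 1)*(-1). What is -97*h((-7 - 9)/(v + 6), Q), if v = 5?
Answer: 12125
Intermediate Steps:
Q = -4/7 (Q = -(-5 + 1)*(-1)/7 = -(-4)*(-1)/7 = -1/7*4 = -4/7 ≈ -0.57143)
h(Y, u) = -125
-97*h((-7 - 9)/(v + 6), Q) = -97*(-125) = 12125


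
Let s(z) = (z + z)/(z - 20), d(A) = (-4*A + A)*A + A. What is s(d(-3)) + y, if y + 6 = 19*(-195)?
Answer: -18549/5 ≈ -3709.8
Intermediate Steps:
d(A) = A - 3*A**2 (d(A) = (-3*A)*A + A = -3*A**2 + A = A - 3*A**2)
y = -3711 (y = -6 + 19*(-195) = -6 - 3705 = -3711)
s(z) = 2*z/(-20 + z) (s(z) = (2*z)/(-20 + z) = 2*z/(-20 + z))
s(d(-3)) + y = 2*(-3*(1 - 3*(-3)))/(-20 - 3*(1 - 3*(-3))) - 3711 = 2*(-3*(1 + 9))/(-20 - 3*(1 + 9)) - 3711 = 2*(-3*10)/(-20 - 3*10) - 3711 = 2*(-30)/(-20 - 30) - 3711 = 2*(-30)/(-50) - 3711 = 2*(-30)*(-1/50) - 3711 = 6/5 - 3711 = -18549/5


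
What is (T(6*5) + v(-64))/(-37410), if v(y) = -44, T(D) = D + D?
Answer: -8/18705 ≈ -0.00042769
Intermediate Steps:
T(D) = 2*D
(T(6*5) + v(-64))/(-37410) = (2*(6*5) - 44)/(-37410) = (2*30 - 44)*(-1/37410) = (60 - 44)*(-1/37410) = 16*(-1/37410) = -8/18705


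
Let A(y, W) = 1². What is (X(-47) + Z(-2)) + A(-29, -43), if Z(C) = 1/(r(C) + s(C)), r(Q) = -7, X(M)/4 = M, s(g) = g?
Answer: -1684/9 ≈ -187.11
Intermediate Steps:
X(M) = 4*M
Z(C) = 1/(-7 + C)
A(y, W) = 1
(X(-47) + Z(-2)) + A(-29, -43) = (4*(-47) + 1/(-7 - 2)) + 1 = (-188 + 1/(-9)) + 1 = (-188 - ⅑) + 1 = -1693/9 + 1 = -1684/9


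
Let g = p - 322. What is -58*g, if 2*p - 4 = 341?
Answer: 8671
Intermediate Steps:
p = 345/2 (p = 2 + (1/2)*341 = 2 + 341/2 = 345/2 ≈ 172.50)
g = -299/2 (g = 345/2 - 322 = -299/2 ≈ -149.50)
-58*g = -58*(-299/2) = 8671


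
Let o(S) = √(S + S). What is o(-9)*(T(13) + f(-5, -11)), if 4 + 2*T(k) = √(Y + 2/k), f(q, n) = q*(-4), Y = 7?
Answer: 3*I*√2*(468 + √1209)/26 ≈ 82.041*I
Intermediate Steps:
f(q, n) = -4*q
T(k) = -2 + √(7 + 2/k)/2
o(S) = √2*√S (o(S) = √(2*S) = √2*√S)
o(-9)*(T(13) + f(-5, -11)) = (√2*√(-9))*((-2 + √(7 + 2/13)/2) - 4*(-5)) = (√2*(3*I))*((-2 + √(7 + 2*(1/13))/2) + 20) = (3*I*√2)*((-2 + √(7 + 2/13)/2) + 20) = (3*I*√2)*((-2 + √(93/13)/2) + 20) = (3*I*√2)*((-2 + (√1209/13)/2) + 20) = (3*I*√2)*((-2 + √1209/26) + 20) = (3*I*√2)*(18 + √1209/26) = 3*I*√2*(18 + √1209/26)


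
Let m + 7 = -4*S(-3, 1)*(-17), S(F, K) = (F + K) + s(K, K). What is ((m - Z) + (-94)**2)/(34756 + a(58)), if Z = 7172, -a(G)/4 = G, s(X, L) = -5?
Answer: 1181/34524 ≈ 0.034208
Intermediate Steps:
a(G) = -4*G
S(F, K) = -5 + F + K (S(F, K) = (F + K) - 5 = -5 + F + K)
m = -483 (m = -7 - 4*(-5 - 3 + 1)*(-17) = -7 - 4*(-7)*(-17) = -7 + 28*(-17) = -7 - 476 = -483)
((m - Z) + (-94)**2)/(34756 + a(58)) = ((-483 - 1*7172) + (-94)**2)/(34756 - 4*58) = ((-483 - 7172) + 8836)/(34756 - 232) = (-7655 + 8836)/34524 = 1181*(1/34524) = 1181/34524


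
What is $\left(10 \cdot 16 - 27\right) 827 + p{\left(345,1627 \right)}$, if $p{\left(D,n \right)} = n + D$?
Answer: $111963$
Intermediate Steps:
$p{\left(D,n \right)} = D + n$
$\left(10 \cdot 16 - 27\right) 827 + p{\left(345,1627 \right)} = \left(10 \cdot 16 - 27\right) 827 + \left(345 + 1627\right) = \left(160 - 27\right) 827 + 1972 = 133 \cdot 827 + 1972 = 109991 + 1972 = 111963$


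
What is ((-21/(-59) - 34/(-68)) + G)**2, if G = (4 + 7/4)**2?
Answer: 1025216361/891136 ≈ 1150.5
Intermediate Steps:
G = 529/16 (G = (4 + 7*(1/4))**2 = (4 + 7/4)**2 = (23/4)**2 = 529/16 ≈ 33.063)
((-21/(-59) - 34/(-68)) + G)**2 = ((-21/(-59) - 34/(-68)) + 529/16)**2 = ((-21*(-1/59) - 34*(-1/68)) + 529/16)**2 = ((21/59 + 1/2) + 529/16)**2 = (101/118 + 529/16)**2 = (32019/944)**2 = 1025216361/891136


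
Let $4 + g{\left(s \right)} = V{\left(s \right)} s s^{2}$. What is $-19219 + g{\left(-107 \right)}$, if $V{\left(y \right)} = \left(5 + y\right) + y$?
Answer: $256014764$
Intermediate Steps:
$V{\left(y \right)} = 5 + 2 y$
$g{\left(s \right)} = -4 + s^{3} \left(5 + 2 s\right)$ ($g{\left(s \right)} = -4 + \left(5 + 2 s\right) s s^{2} = -4 + s \left(5 + 2 s\right) s^{2} = -4 + s^{3} \left(5 + 2 s\right)$)
$-19219 + g{\left(-107 \right)} = -19219 - \left(4 - \left(-107\right)^{3} \left(5 + 2 \left(-107\right)\right)\right) = -19219 - \left(4 + 1225043 \left(5 - 214\right)\right) = -19219 - -256033983 = -19219 + \left(-4 + 256033987\right) = -19219 + 256033983 = 256014764$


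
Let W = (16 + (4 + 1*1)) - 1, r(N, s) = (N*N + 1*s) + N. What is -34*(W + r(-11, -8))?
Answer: -4148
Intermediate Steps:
r(N, s) = N + s + N² (r(N, s) = (N² + s) + N = (s + N²) + N = N + s + N²)
W = 20 (W = (16 + (4 + 1)) - 1 = (16 + 5) - 1 = 21 - 1 = 20)
-34*(W + r(-11, -8)) = -34*(20 + (-11 - 8 + (-11)²)) = -34*(20 + (-11 - 8 + 121)) = -34*(20 + 102) = -34*122 = -4148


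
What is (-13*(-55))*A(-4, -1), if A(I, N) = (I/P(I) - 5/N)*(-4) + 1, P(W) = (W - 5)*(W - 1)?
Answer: -119977/9 ≈ -13331.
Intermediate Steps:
P(W) = (-1 + W)*(-5 + W) (P(W) = (-5 + W)*(-1 + W) = (-1 + W)*(-5 + W))
A(I, N) = 1 + 20/N - 4*I/(5 + I**2 - 6*I) (A(I, N) = (I/(5 + I**2 - 6*I) - 5/N)*(-4) + 1 = (-5/N + I/(5 + I**2 - 6*I))*(-4) + 1 = (20/N - 4*I/(5 + I**2 - 6*I)) + 1 = 1 + 20/N - 4*I/(5 + I**2 - 6*I))
(-13*(-55))*A(-4, -1) = (-13*(-55))*(1 + 20/(-1) - 4*(-4)/(5 + (-4)**2 - 6*(-4))) = 715*(1 + 20*(-1) - 4*(-4)/(5 + 16 + 24)) = 715*(1 - 20 - 4*(-4)/45) = 715*(1 - 20 - 4*(-4)*1/45) = 715*(1 - 20 + 16/45) = 715*(-839/45) = -119977/9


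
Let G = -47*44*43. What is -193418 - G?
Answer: -104494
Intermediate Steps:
G = -88924 (G = -2068*43 = -88924)
-193418 - G = -193418 - 1*(-88924) = -193418 + 88924 = -104494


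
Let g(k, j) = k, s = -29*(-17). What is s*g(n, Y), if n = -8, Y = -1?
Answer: -3944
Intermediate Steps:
s = 493
s*g(n, Y) = 493*(-8) = -3944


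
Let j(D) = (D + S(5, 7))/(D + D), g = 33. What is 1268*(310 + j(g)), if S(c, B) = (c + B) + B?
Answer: 13004608/33 ≈ 3.9408e+5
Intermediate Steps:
S(c, B) = c + 2*B (S(c, B) = (B + c) + B = c + 2*B)
j(D) = (19 + D)/(2*D) (j(D) = (D + (5 + 2*7))/(D + D) = (D + (5 + 14))/((2*D)) = (D + 19)*(1/(2*D)) = (19 + D)*(1/(2*D)) = (19 + D)/(2*D))
1268*(310 + j(g)) = 1268*(310 + (½)*(19 + 33)/33) = 1268*(310 + (½)*(1/33)*52) = 1268*(310 + 26/33) = 1268*(10256/33) = 13004608/33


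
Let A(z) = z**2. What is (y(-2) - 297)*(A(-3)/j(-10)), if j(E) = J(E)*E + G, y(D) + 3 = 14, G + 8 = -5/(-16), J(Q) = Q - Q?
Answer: 13728/41 ≈ 334.83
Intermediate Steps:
J(Q) = 0
G = -123/16 (G = -8 - 5/(-16) = -8 - 5*(-1/16) = -8 + 5/16 = -123/16 ≈ -7.6875)
y(D) = 11 (y(D) = -3 + 14 = 11)
j(E) = -123/16 (j(E) = 0*E - 123/16 = 0 - 123/16 = -123/16)
(y(-2) - 297)*(A(-3)/j(-10)) = (11 - 297)*((-3)**2/(-123/16)) = -2574*(-16)/123 = -286*(-48/41) = 13728/41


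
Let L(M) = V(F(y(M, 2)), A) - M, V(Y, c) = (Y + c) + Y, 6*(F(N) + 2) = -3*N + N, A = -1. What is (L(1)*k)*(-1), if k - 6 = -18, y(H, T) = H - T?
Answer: -64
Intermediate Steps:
k = -12 (k = 6 - 18 = -12)
F(N) = -2 - N/3 (F(N) = -2 + (-3*N + N)/6 = -2 + (-2*N)/6 = -2 - N/3)
V(Y, c) = c + 2*Y
L(M) = -11/3 - 5*M/3 (L(M) = (-1 + 2*(-2 - (M - 1*2)/3)) - M = (-1 + 2*(-2 - (M - 2)/3)) - M = (-1 + 2*(-2 - (-2 + M)/3)) - M = (-1 + 2*(-2 + (2/3 - M/3))) - M = (-1 + 2*(-4/3 - M/3)) - M = (-1 + (-8/3 - 2*M/3)) - M = (-11/3 - 2*M/3) - M = -11/3 - 5*M/3)
(L(1)*k)*(-1) = ((-11/3 - 5/3*1)*(-12))*(-1) = ((-11/3 - 5/3)*(-12))*(-1) = -16/3*(-12)*(-1) = 64*(-1) = -64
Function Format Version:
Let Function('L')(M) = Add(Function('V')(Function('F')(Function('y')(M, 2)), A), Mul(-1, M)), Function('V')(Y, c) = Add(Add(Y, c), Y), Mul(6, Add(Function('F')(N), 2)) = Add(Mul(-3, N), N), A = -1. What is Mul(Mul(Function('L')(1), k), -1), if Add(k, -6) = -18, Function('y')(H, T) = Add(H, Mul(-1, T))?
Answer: -64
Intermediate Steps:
k = -12 (k = Add(6, -18) = -12)
Function('F')(N) = Add(-2, Mul(Rational(-1, 3), N)) (Function('F')(N) = Add(-2, Mul(Rational(1, 6), Add(Mul(-3, N), N))) = Add(-2, Mul(Rational(1, 6), Mul(-2, N))) = Add(-2, Mul(Rational(-1, 3), N)))
Function('V')(Y, c) = Add(c, Mul(2, Y))
Function('L')(M) = Add(Rational(-11, 3), Mul(Rational(-5, 3), M)) (Function('L')(M) = Add(Add(-1, Mul(2, Add(-2, Mul(Rational(-1, 3), Add(M, Mul(-1, 2)))))), Mul(-1, M)) = Add(Add(-1, Mul(2, Add(-2, Mul(Rational(-1, 3), Add(M, -2))))), Mul(-1, M)) = Add(Add(-1, Mul(2, Add(-2, Mul(Rational(-1, 3), Add(-2, M))))), Mul(-1, M)) = Add(Add(-1, Mul(2, Add(-2, Add(Rational(2, 3), Mul(Rational(-1, 3), M))))), Mul(-1, M)) = Add(Add(-1, Mul(2, Add(Rational(-4, 3), Mul(Rational(-1, 3), M)))), Mul(-1, M)) = Add(Add(-1, Add(Rational(-8, 3), Mul(Rational(-2, 3), M))), Mul(-1, M)) = Add(Add(Rational(-11, 3), Mul(Rational(-2, 3), M)), Mul(-1, M)) = Add(Rational(-11, 3), Mul(Rational(-5, 3), M)))
Mul(Mul(Function('L')(1), k), -1) = Mul(Mul(Add(Rational(-11, 3), Mul(Rational(-5, 3), 1)), -12), -1) = Mul(Mul(Add(Rational(-11, 3), Rational(-5, 3)), -12), -1) = Mul(Mul(Rational(-16, 3), -12), -1) = Mul(64, -1) = -64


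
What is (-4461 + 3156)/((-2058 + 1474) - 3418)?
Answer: 15/46 ≈ 0.32609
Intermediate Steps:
(-4461 + 3156)/((-2058 + 1474) - 3418) = -1305/(-584 - 3418) = -1305/(-4002) = -1305*(-1/4002) = 15/46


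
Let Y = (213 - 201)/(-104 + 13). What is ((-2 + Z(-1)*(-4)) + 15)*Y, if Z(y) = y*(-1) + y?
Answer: -12/7 ≈ -1.7143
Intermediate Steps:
Y = -12/91 (Y = 12/(-91) = 12*(-1/91) = -12/91 ≈ -0.13187)
Z(y) = 0 (Z(y) = -y + y = 0)
((-2 + Z(-1)*(-4)) + 15)*Y = ((-2 + 0*(-4)) + 15)*(-12/91) = ((-2 + 0) + 15)*(-12/91) = (-2 + 15)*(-12/91) = 13*(-12/91) = -12/7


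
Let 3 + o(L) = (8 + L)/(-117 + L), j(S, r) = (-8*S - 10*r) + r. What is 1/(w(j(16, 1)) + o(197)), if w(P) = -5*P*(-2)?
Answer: -16/21927 ≈ -0.00072969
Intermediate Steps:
j(S, r) = -9*r - 8*S (j(S, r) = (-10*r - 8*S) + r = -9*r - 8*S)
o(L) = -3 + (8 + L)/(-117 + L)
w(P) = 10*P
1/(w(j(16, 1)) + o(197)) = 1/(10*(-9*1 - 8*16) + (359 - 2*197)/(-117 + 197)) = 1/(10*(-9 - 128) + (359 - 394)/80) = 1/(10*(-137) + (1/80)*(-35)) = 1/(-1370 - 7/16) = 1/(-21927/16) = -16/21927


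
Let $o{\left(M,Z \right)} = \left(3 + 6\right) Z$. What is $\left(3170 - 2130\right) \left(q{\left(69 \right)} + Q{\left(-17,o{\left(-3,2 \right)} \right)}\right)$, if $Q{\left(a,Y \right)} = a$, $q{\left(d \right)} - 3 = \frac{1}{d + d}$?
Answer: $- \frac{1004120}{69} \approx -14552.0$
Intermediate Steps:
$o{\left(M,Z \right)} = 9 Z$
$q{\left(d \right)} = 3 + \frac{1}{2 d}$ ($q{\left(d \right)} = 3 + \frac{1}{d + d} = 3 + \frac{1}{2 d}$)
$\left(3170 - 2130\right) \left(q{\left(69 \right)} + Q{\left(-17,o{\left(-3,2 \right)} \right)}\right) = \left(3170 - 2130\right) \left(\left(3 + \frac{1}{2 \cdot 69}\right) - 17\right) = 1040 \left(\left(3 + \frac{1}{2} \cdot \frac{1}{69}\right) - 17\right) = 1040 \left(\left(3 + \frac{1}{138}\right) - 17\right) = 1040 \left(\frac{415}{138} - 17\right) = 1040 \left(- \frac{1931}{138}\right) = - \frac{1004120}{69}$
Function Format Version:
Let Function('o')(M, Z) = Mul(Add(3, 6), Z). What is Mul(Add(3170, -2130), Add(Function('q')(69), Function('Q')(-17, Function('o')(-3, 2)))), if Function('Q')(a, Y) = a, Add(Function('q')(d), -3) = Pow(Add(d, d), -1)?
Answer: Rational(-1004120, 69) ≈ -14552.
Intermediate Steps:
Function('o')(M, Z) = Mul(9, Z)
Function('q')(d) = Add(3, Mul(Rational(1, 2), Pow(d, -1))) (Function('q')(d) = Add(3, Pow(Add(d, d), -1)) = Add(3, Pow(Mul(2, d), -1)) = Add(3, Mul(Rational(1, 2), Pow(d, -1))))
Mul(Add(3170, -2130), Add(Function('q')(69), Function('Q')(-17, Function('o')(-3, 2)))) = Mul(Add(3170, -2130), Add(Add(3, Mul(Rational(1, 2), Pow(69, -1))), -17)) = Mul(1040, Add(Add(3, Mul(Rational(1, 2), Rational(1, 69))), -17)) = Mul(1040, Add(Add(3, Rational(1, 138)), -17)) = Mul(1040, Add(Rational(415, 138), -17)) = Mul(1040, Rational(-1931, 138)) = Rational(-1004120, 69)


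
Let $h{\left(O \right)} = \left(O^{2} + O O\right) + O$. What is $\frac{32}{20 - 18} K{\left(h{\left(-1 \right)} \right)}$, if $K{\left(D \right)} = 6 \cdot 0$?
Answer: $0$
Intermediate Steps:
$h{\left(O \right)} = O + 2 O^{2}$ ($h{\left(O \right)} = \left(O^{2} + O^{2}\right) + O = 2 O^{2} + O = O + 2 O^{2}$)
$K{\left(D \right)} = 0$
$\frac{32}{20 - 18} K{\left(h{\left(-1 \right)} \right)} = \frac{32}{20 - 18} \cdot 0 = \frac{32}{2} \cdot 0 = 32 \cdot \frac{1}{2} \cdot 0 = 16 \cdot 0 = 0$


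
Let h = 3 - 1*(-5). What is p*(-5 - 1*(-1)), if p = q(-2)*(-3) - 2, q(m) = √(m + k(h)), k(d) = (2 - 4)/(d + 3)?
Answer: 8 + 24*I*√66/11 ≈ 8.0 + 17.725*I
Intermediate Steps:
h = 8 (h = 3 + 5 = 8)
k(d) = -2/(3 + d)
q(m) = √(-2/11 + m) (q(m) = √(m - 2/(3 + 8)) = √(m - 2/11) = √(-2/11 + m))
p = -2 - 6*I*√66/11 (p = (√(-22 + 121*(-2))/11)*(-3) - 2 = (√(-22 - 242)/11)*(-3) - 2 = (√(-264)/11)*(-3) - 2 = ((2*I*√66)/11)*(-3) - 2 = (2*I*√66/11)*(-3) - 2 = -6*I*√66/11 - 2 = -2 - 6*I*√66/11 ≈ -2.0 - 4.4313*I)
p*(-5 - 1*(-1)) = (-2 - 6*I*√66/11)*(-5 - 1*(-1)) = (-2 - 6*I*√66/11)*(-5 + 1) = (-2 - 6*I*√66/11)*(-4) = 8 + 24*I*√66/11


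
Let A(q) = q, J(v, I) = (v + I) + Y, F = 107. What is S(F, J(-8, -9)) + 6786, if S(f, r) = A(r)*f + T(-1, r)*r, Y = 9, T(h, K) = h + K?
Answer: 6002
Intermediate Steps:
T(h, K) = K + h
J(v, I) = 9 + I + v (J(v, I) = (v + I) + 9 = (I + v) + 9 = 9 + I + v)
S(f, r) = f*r + r*(-1 + r) (S(f, r) = r*f + (r - 1)*r = f*r + (-1 + r)*r = f*r + r*(-1 + r))
S(F, J(-8, -9)) + 6786 = (9 - 9 - 8)*(-1 + 107 + (9 - 9 - 8)) + 6786 = -8*(-1 + 107 - 8) + 6786 = -8*98 + 6786 = -784 + 6786 = 6002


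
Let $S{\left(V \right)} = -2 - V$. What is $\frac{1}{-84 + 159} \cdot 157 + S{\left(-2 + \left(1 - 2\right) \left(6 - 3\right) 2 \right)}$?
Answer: $\frac{607}{75} \approx 8.0933$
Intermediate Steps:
$\frac{1}{-84 + 159} \cdot 157 + S{\left(-2 + \left(1 - 2\right) \left(6 - 3\right) 2 \right)} = \frac{1}{-84 + 159} \cdot 157 - \left(1 - 2\right) \left(6 - 3\right) 2 = \frac{1}{75} \cdot 157 - \left(-1\right) 3 \cdot 2 = \frac{1}{75} \cdot 157 - -6 = \frac{157}{75} - -6 = \frac{157}{75} + \left(-2 + 8\right) = \frac{157}{75} + 6 = \frac{607}{75}$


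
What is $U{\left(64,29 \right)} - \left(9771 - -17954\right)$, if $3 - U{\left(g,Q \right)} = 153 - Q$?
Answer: $-27846$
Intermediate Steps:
$U{\left(g,Q \right)} = -150 + Q$ ($U{\left(g,Q \right)} = 3 - \left(153 - Q\right) = 3 + \left(-153 + Q\right) = -150 + Q$)
$U{\left(64,29 \right)} - \left(9771 - -17954\right) = \left(-150 + 29\right) - \left(9771 - -17954\right) = -121 - \left(9771 + 17954\right) = -121 - 27725 = -27846$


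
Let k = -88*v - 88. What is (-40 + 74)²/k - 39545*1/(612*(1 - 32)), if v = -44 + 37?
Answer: 222976/52173 ≈ 4.2738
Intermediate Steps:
v = -7
k = 528 (k = -88*(-7) - 88 = 616 - 88 = 528)
(-40 + 74)²/k - 39545*1/(612*(1 - 32)) = (-40 + 74)²/528 - 39545*1/(612*(1 - 32)) = 34²*(1/528) - 39545/((-31*612)) = 1156*(1/528) - 39545/(-18972) = 289/132 - 39545*(-1/18972) = 289/132 + 39545/18972 = 222976/52173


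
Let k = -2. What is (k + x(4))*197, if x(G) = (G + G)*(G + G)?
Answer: 12214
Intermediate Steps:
x(G) = 4*G² (x(G) = (2*G)*(2*G) = 4*G²)
(k + x(4))*197 = (-2 + 4*4²)*197 = (-2 + 4*16)*197 = (-2 + 64)*197 = 62*197 = 12214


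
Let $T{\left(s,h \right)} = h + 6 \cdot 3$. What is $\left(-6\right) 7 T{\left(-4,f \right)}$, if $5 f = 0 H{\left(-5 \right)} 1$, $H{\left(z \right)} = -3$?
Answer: $-756$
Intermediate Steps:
$f = 0$ ($f = \frac{0 \left(-3\right) 1}{5} = \frac{0 \cdot 1}{5} = \frac{1}{5} \cdot 0 = 0$)
$T{\left(s,h \right)} = 18 + h$ ($T{\left(s,h \right)} = h + 18 = 18 + h$)
$\left(-6\right) 7 T{\left(-4,f \right)} = \left(-6\right) 7 \left(18 + 0\right) = \left(-42\right) 18 = -756$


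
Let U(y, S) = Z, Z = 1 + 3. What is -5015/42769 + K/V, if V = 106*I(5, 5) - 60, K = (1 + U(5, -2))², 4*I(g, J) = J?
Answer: 282255/1240301 ≈ 0.22757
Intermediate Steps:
Z = 4
I(g, J) = J/4
U(y, S) = 4
K = 25 (K = (1 + 4)² = 5² = 25)
V = 145/2 (V = 106*((¼)*5) - 60 = 106*(5/4) - 60 = 265/2 - 60 = 145/2 ≈ 72.500)
-5015/42769 + K/V = -5015/42769 + 25/(145/2) = -5015*1/42769 + 25*(2/145) = -5015/42769 + 10/29 = 282255/1240301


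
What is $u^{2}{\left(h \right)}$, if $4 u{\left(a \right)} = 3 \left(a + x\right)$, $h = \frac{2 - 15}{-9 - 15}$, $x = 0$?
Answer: $\frac{169}{1024} \approx 0.16504$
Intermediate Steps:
$h = \frac{13}{24}$ ($h = - \frac{13}{-24} = \left(-13\right) \left(- \frac{1}{24}\right) = \frac{13}{24} \approx 0.54167$)
$u{\left(a \right)} = \frac{3 a}{4}$ ($u{\left(a \right)} = \frac{3 \left(a + 0\right)}{4} = \frac{3 a}{4}$)
$u^{2}{\left(h \right)} = \left(\frac{3}{4} \cdot \frac{13}{24}\right)^{2} = \left(\frac{13}{32}\right)^{2} = \frac{169}{1024}$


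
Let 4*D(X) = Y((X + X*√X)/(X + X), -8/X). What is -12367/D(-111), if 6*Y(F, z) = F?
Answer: 593616*I/(√111 - I) ≈ -5300.1 + 55841.0*I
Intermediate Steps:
Y(F, z) = F/6
D(X) = (X + X^(3/2))/(48*X) (D(X) = (((X + X*√X)/(X + X))/6)/4 = (((X + X^(3/2))/((2*X)))/6)/4 = (((X + X^(3/2))*(1/(2*X)))/6)/4 = (((X + X^(3/2))/(2*X))/6)/4 = ((X + X^(3/2))/(12*X))/4 = (X + X^(3/2))/(48*X))
-12367/D(-111) = -12367/(1/48 + √(-111)/48) = -12367/(1/48 + (I*√111)/48) = -12367/(1/48 + I*√111/48)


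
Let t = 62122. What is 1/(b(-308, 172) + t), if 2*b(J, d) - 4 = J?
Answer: 1/61970 ≈ 1.6137e-5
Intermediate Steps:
b(J, d) = 2 + J/2
1/(b(-308, 172) + t) = 1/((2 + (½)*(-308)) + 62122) = 1/((2 - 154) + 62122) = 1/(-152 + 62122) = 1/61970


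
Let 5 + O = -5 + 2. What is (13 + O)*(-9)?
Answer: -45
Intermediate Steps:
O = -8 (O = -5 + (-5 + 2) = -5 - 3 = -8)
(13 + O)*(-9) = (13 - 8)*(-9) = 5*(-9) = -45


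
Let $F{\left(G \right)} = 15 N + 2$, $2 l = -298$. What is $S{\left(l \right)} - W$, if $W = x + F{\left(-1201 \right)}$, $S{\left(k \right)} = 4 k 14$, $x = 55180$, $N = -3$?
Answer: $-63481$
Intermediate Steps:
$l = -149$ ($l = \frac{1}{2} \left(-298\right) = -149$)
$S{\left(k \right)} = 56 k$
$F{\left(G \right)} = -43$ ($F{\left(G \right)} = 15 \left(-3\right) + 2 = -45 + 2 = -43$)
$W = 55137$ ($W = 55180 - 43 = 55137$)
$S{\left(l \right)} - W = 56 \left(-149\right) - 55137 = -8344 - 55137 = -63481$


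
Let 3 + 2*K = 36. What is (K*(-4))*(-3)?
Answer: 198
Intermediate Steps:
K = 33/2 (K = -3/2 + (½)*36 = -3/2 + 18 = 33/2 ≈ 16.500)
(K*(-4))*(-3) = ((33/2)*(-4))*(-3) = -66*(-3) = 198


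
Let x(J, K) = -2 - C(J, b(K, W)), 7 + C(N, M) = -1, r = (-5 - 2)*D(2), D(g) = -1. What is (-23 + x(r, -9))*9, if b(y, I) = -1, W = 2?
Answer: -153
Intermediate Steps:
r = 7 (r = (-5 - 2)*(-1) = -7*(-1) = 7)
C(N, M) = -8 (C(N, M) = -7 - 1 = -8)
x(J, K) = 6 (x(J, K) = -2 - 1*(-8) = -2 + 8 = 6)
(-23 + x(r, -9))*9 = (-23 + 6)*9 = -17*9 = -153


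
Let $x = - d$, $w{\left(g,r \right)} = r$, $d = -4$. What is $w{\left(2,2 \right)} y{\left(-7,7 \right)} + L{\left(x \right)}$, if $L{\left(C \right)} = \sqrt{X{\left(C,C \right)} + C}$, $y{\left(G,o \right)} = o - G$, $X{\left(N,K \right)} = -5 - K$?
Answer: $28 + i \sqrt{5} \approx 28.0 + 2.2361 i$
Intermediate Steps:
$x = 4$ ($x = \left(-1\right) \left(-4\right) = 4$)
$L{\left(C \right)} = i \sqrt{5}$ ($L{\left(C \right)} = \sqrt{\left(-5 - C\right) + C} = \sqrt{-5} = i \sqrt{5}$)
$w{\left(2,2 \right)} y{\left(-7,7 \right)} + L{\left(x \right)} = 2 \left(7 - -7\right) + i \sqrt{5} = 2 \left(7 + 7\right) + i \sqrt{5} = 2 \cdot 14 + i \sqrt{5} = 28 + i \sqrt{5}$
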